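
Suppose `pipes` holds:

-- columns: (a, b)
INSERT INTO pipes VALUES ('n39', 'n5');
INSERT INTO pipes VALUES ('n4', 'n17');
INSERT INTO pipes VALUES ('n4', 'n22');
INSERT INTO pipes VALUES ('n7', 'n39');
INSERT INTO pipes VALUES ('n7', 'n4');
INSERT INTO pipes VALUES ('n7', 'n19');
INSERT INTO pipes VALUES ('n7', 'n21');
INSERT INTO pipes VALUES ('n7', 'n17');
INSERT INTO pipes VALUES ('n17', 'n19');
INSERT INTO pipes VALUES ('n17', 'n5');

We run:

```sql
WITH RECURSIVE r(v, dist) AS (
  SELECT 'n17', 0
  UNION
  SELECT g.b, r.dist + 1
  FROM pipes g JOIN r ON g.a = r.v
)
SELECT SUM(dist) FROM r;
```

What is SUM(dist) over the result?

Base: (n17, dist=0).
Iteration 1: edges from {n17} -> (n19, dist=1), (n5, dist=1).
Iteration 2: no outgoing edges from {n19,n5}; recursion stops.
SUM(dist) = 0 + 1 + 1 = 2.

2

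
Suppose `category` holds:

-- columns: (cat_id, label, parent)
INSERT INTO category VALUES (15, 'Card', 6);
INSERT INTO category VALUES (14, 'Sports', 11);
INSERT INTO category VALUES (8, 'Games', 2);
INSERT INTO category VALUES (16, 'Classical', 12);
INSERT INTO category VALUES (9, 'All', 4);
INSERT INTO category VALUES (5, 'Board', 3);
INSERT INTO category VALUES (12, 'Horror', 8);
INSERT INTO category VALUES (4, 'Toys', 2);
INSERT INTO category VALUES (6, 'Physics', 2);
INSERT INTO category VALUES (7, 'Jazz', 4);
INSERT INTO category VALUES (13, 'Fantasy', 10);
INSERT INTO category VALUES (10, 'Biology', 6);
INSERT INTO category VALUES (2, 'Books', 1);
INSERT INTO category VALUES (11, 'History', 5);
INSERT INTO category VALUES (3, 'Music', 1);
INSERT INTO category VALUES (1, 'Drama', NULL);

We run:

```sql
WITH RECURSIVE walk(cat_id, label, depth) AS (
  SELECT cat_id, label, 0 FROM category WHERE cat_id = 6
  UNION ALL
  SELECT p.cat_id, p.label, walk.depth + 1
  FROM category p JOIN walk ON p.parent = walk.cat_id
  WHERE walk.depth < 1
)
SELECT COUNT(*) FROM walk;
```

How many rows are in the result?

3

Base: cat_id=6 (Physics) at depth 0.
Iteration 1: rows with parent in {6} -> Biology (id 10, depth 1), Card (id 15, depth 1).
Iteration 2: depth < 1 fails for all current rows; recursion stops.
Total rows emitted: 3.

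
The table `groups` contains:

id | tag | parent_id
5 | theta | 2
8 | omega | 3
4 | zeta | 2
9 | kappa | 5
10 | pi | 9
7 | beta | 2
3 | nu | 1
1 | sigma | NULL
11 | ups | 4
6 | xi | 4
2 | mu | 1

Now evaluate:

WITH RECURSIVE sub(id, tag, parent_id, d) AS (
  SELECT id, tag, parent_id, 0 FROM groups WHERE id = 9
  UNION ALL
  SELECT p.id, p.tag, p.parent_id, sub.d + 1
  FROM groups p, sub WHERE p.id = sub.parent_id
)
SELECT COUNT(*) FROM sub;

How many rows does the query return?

4

Base: id=9 (kappa), parent_id=5, d 0.
Iteration 1: join on id=5 -> theta (id 5, parent_id=2, d 1).
Iteration 2: join on id=2 -> mu (id 2, parent_id=1, d 2).
Iteration 3: join on id=1 -> sigma (id 1, parent_id=NULL, d 3).
Iteration 4: parent_id is NULL; no match; recursion stops.
Total rows emitted: 4.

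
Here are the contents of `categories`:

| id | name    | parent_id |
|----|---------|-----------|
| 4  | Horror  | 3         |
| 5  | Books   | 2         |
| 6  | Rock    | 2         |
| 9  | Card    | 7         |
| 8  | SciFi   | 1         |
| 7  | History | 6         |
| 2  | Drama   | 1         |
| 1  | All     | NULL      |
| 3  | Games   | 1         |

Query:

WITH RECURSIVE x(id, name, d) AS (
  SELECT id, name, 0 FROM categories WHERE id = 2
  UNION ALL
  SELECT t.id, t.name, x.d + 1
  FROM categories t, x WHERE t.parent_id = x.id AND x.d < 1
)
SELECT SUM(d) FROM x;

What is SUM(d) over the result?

2

Base: id=2 (Drama) at d 0.
Iteration 1: rows with parent_id in {2} -> Books (id 5, d 1), Rock (id 6, d 1).
Iteration 2: d < 1 fails for all current rows; recursion stops.
SUM(d) = 0 + 1 + 1 = 2.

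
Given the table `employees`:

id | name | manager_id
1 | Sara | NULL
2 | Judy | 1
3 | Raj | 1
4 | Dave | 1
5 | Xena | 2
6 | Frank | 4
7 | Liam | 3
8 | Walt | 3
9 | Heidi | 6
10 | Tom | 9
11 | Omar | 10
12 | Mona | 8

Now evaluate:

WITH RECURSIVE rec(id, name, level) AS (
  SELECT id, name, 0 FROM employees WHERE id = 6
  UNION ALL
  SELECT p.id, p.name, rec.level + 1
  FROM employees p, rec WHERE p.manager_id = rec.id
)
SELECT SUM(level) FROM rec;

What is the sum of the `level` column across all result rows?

6

Base: id=6 (Frank) at level 0.
Iteration 1: rows with manager_id in {6} -> Heidi (id 9, level 1).
Iteration 2: rows with manager_id in {9} -> Tom (id 10, level 2).
Iteration 3: rows with manager_id in {10} -> Omar (id 11, level 3).
Iteration 4: no rows with manager_id in {11}; recursion stops.
SUM(level) = 0 + 1 + 2 + 3 = 6.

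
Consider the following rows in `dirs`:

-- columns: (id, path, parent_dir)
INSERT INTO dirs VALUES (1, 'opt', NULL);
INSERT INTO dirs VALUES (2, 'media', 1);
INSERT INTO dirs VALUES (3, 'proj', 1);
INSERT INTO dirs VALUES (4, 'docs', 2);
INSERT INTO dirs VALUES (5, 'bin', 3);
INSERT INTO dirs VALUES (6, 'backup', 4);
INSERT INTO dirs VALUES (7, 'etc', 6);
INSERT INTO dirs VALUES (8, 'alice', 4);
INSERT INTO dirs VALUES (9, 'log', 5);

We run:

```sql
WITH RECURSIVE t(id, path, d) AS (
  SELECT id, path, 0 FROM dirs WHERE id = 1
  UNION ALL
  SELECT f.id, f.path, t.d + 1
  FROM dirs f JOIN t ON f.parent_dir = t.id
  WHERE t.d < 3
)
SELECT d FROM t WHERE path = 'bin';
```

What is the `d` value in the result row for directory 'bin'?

Base: id=1 (opt) at d 0.
Iteration 1: rows with parent_dir in {1} -> media (id 2, d 1), proj (id 3, d 1).
Iteration 2: rows with parent_dir in {2,3} -> docs (id 4, d 2), bin (id 5, d 2).
Iteration 3: rows with parent_dir in {4,5} -> backup (id 6, d 3), alice (id 8, d 3), log (id 9, d 3).
Iteration 4: d < 3 fails for all current rows; recursion stops.

2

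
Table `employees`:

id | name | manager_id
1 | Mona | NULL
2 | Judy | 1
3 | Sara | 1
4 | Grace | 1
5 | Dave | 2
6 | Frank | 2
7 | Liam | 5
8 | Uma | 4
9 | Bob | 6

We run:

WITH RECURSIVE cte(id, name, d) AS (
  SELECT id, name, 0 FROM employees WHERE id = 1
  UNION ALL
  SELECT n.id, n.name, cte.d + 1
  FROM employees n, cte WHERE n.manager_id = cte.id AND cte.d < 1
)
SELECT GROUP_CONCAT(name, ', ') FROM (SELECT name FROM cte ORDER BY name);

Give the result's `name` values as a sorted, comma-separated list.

Base: id=1 (Mona) at d 0.
Iteration 1: rows with manager_id in {1} -> Judy (id 2, d 1), Sara (id 3, d 1), Grace (id 4, d 1).
Iteration 2: d < 1 fails for all current rows; recursion stops.

Grace, Judy, Mona, Sara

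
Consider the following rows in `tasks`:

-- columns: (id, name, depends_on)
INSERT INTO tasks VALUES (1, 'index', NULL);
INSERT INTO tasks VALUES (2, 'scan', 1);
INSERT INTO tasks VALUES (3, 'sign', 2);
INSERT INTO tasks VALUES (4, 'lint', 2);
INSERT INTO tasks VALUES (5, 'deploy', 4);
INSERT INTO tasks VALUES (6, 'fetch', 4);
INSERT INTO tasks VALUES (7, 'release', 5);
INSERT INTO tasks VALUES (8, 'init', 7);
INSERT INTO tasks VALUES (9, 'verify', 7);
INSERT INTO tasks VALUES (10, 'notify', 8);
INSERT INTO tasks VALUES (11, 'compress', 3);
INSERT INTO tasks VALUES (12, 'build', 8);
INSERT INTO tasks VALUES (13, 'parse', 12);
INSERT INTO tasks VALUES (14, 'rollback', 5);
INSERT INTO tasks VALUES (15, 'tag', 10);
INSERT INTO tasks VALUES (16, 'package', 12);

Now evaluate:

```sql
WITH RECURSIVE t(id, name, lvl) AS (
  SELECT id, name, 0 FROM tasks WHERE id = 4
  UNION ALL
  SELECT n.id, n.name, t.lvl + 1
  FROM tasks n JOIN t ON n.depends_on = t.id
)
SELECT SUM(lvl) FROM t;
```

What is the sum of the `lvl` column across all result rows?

35

Base: id=4 (lint) at lvl 0.
Iteration 1: rows with depends_on in {4} -> deploy (id 5, lvl 1), fetch (id 6, lvl 1).
Iteration 2: rows with depends_on in {5,6} -> release (id 7, lvl 2), rollback (id 14, lvl 2).
Iteration 3: rows with depends_on in {7,14} -> init (id 8, lvl 3), verify (id 9, lvl 3).
Iteration 4: rows with depends_on in {8,9} -> notify (id 10, lvl 4), build (id 12, lvl 4).
Iteration 5: rows with depends_on in {10,12} -> parse (id 13, lvl 5), tag (id 15, lvl 5), package (id 16, lvl 5).
Iteration 6: no rows with depends_on in {13,15,16}; recursion stops.
SUM(lvl) = 0 + 1 + 1 + 2 + 2 + 3 + 3 + 4 + 4 + 5 + 5 + 5 = 35.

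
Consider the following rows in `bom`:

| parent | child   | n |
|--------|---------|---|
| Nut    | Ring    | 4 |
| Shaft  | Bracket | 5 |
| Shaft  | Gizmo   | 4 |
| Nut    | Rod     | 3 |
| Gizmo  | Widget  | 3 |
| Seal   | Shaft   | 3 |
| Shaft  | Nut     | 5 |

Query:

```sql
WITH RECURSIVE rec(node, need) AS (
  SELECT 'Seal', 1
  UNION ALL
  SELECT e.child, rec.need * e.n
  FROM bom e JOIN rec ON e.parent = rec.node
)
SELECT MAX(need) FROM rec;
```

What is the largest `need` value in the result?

60

Base: (Seal, need=1).
Iteration 1: components of {Seal} -> Shaft = 1*3 = 3.
Iteration 2: components of {Shaft} -> Bracket = 3*5 = 15, Gizmo = 3*4 = 12, Nut = 3*5 = 15.
Iteration 3: components of {Bracket,Gizmo,Nut} -> Ring = 15*4 = 60, Rod = 15*3 = 45, Widget = 12*3 = 36.
Iteration 4: no further components; recursion stops.
need values: 1, 3, 15, 15, 12, 60, 45, 36; the maximum is 60.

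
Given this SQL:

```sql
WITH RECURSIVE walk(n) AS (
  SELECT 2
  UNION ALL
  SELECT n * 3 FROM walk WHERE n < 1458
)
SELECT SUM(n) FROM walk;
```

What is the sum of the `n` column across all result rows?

2186

Base: n=2.
Iteration 1: 2 < 1458 holds -> n = 2 * 3 = 6.
Iteration 2: 6 < 1458 holds -> n = 6 * 3 = 18.
Iteration 3: 18 < 1458 holds -> n = 18 * 3 = 54.
Iteration 4: 54 < 1458 holds -> n = 54 * 3 = 162.
Iteration 5: 162 < 1458 holds -> n = 162 * 3 = 486.
Iteration 6: 486 < 1458 holds -> n = 486 * 3 = 1458.
Iteration 7: 1458 < 1458 fails; recursion stops.
SUM(n) = 2 + 6 + 18 + 54 + 162 + 486 + 1458 = 2186.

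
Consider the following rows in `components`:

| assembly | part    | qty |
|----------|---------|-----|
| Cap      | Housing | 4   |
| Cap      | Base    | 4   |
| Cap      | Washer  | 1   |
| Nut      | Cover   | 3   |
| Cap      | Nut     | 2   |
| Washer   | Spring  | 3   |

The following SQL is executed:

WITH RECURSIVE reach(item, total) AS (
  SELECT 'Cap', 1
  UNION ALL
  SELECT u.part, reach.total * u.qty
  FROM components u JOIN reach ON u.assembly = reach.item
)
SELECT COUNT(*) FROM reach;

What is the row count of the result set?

7

Base: (Cap, total=1).
Iteration 1: components of {Cap} -> Base = 1*4 = 4, Housing = 1*4 = 4, Nut = 1*2 = 2, Washer = 1*1 = 1.
Iteration 2: components of {Base,Housing,Nut,Washer} -> Cover = 2*3 = 6, Spring = 1*3 = 3.
Iteration 3: no further components; recursion stops.
Total rows emitted: 7.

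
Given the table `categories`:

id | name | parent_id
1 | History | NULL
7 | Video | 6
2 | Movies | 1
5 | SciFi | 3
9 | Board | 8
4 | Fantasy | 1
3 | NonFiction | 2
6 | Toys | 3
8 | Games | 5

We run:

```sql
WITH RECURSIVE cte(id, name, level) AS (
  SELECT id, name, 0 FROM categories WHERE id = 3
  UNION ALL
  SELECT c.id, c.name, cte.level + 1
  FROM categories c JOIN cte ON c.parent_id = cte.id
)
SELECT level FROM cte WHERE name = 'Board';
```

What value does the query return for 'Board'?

Base: id=3 (NonFiction) at level 0.
Iteration 1: rows with parent_id in {3} -> SciFi (id 5, level 1), Toys (id 6, level 1).
Iteration 2: rows with parent_id in {5,6} -> Video (id 7, level 2), Games (id 8, level 2).
Iteration 3: rows with parent_id in {7,8} -> Board (id 9, level 3).
Iteration 4: no rows with parent_id in {9}; recursion stops.

3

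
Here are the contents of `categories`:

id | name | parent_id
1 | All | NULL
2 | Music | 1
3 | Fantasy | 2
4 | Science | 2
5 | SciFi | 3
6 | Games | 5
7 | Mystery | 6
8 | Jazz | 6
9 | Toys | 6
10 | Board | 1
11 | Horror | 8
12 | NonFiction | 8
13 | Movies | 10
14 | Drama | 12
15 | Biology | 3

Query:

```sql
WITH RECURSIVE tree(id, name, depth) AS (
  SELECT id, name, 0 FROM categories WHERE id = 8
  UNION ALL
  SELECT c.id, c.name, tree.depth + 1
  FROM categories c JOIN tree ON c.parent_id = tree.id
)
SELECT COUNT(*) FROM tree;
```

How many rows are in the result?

4

Base: id=8 (Jazz) at depth 0.
Iteration 1: rows with parent_id in {8} -> Horror (id 11, depth 1), NonFiction (id 12, depth 1).
Iteration 2: rows with parent_id in {11,12} -> Drama (id 14, depth 2).
Iteration 3: no rows with parent_id in {14}; recursion stops.
Total rows emitted: 4.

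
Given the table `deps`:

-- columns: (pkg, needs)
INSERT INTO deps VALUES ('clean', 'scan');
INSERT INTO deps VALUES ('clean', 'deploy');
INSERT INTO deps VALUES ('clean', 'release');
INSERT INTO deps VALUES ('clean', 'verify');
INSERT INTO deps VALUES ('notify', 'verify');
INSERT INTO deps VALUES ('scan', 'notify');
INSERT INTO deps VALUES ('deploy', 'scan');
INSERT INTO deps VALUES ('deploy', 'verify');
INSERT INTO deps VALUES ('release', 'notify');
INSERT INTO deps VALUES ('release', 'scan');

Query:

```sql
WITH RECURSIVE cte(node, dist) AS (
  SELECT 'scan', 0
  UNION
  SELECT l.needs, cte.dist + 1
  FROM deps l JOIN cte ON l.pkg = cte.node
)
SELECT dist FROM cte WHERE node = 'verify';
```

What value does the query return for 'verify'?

Base: (scan, dist=0).
Iteration 1: edges from {scan} -> (notify, dist=1).
Iteration 2: edges from {notify} -> (verify, dist=2).
Iteration 3: no outgoing edges from {verify}; recursion stops.

2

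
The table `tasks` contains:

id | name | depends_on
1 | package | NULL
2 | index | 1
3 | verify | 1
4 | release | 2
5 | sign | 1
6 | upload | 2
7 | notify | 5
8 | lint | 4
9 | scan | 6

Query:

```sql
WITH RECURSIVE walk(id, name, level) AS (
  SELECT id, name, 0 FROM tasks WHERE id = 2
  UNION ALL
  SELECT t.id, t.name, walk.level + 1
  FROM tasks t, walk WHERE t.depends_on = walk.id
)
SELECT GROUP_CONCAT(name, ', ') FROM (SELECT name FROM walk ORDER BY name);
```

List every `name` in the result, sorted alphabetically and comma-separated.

Base: id=2 (index) at level 0.
Iteration 1: rows with depends_on in {2} -> release (id 4, level 1), upload (id 6, level 1).
Iteration 2: rows with depends_on in {4,6} -> lint (id 8, level 2), scan (id 9, level 2).
Iteration 3: no rows with depends_on in {8,9}; recursion stops.

index, lint, release, scan, upload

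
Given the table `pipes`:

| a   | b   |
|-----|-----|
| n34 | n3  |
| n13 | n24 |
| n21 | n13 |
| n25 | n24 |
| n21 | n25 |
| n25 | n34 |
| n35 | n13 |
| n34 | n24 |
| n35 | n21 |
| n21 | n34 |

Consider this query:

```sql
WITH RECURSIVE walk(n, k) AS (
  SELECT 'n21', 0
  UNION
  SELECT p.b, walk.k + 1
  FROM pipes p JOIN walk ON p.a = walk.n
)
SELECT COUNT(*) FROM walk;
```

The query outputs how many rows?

Base: (n21, k=0).
Iteration 1: edges from {n21} -> (n13, k=1), (n25, k=1), (n34, k=1).
Iteration 2: edges from {n13,n25,n34} -> (n24, k=2), (n3, k=2), (n34, k=2). [UNION drops 2 duplicate row(s)]
Iteration 3: edges from {n24,n3,n34} -> (n24, k=3), (n3, k=3).
Iteration 4: no outgoing edges from {n24,n3}; recursion stops.
Total rows emitted: 9.

9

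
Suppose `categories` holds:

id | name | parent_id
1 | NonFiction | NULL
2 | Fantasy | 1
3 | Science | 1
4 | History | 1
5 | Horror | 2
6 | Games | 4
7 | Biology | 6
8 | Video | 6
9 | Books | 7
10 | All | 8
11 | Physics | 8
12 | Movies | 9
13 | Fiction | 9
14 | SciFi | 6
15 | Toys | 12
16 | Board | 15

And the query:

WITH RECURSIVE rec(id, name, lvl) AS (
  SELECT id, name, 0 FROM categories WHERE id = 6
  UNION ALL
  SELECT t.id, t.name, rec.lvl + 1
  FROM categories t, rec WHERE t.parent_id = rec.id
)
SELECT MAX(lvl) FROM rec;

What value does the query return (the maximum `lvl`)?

Base: id=6 (Games) at lvl 0.
Iteration 1: rows with parent_id in {6} -> Biology (id 7, lvl 1), Video (id 8, lvl 1), SciFi (id 14, lvl 1).
Iteration 2: rows with parent_id in {7,8,14} -> Books (id 9, lvl 2), All (id 10, lvl 2), Physics (id 11, lvl 2).
Iteration 3: rows with parent_id in {9,10,11} -> Movies (id 12, lvl 3), Fiction (id 13, lvl 3).
Iteration 4: rows with parent_id in {12,13} -> Toys (id 15, lvl 4).
Iteration 5: rows with parent_id in {15} -> Board (id 16, lvl 5).
Iteration 6: no rows with parent_id in {16}; recursion stops.
lvl values: 0, 1, 1, 1, 2, 2, 2, 3, 3, 4, 5; the maximum is 5.

5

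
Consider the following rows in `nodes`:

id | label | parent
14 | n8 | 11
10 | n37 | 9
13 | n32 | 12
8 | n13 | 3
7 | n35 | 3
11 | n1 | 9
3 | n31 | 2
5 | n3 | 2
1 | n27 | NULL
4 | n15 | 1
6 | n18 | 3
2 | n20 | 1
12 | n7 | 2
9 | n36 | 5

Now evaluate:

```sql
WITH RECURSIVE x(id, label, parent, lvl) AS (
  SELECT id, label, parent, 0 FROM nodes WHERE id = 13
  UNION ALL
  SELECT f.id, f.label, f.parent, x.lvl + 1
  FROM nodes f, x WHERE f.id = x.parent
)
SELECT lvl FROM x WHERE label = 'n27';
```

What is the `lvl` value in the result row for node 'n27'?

3

Base: id=13 (n32), parent=12, lvl 0.
Iteration 1: join on id=12 -> n7 (id 12, parent=2, lvl 1).
Iteration 2: join on id=2 -> n20 (id 2, parent=1, lvl 2).
Iteration 3: join on id=1 -> n27 (id 1, parent=NULL, lvl 3).
Iteration 4: parent is NULL; no match; recursion stops.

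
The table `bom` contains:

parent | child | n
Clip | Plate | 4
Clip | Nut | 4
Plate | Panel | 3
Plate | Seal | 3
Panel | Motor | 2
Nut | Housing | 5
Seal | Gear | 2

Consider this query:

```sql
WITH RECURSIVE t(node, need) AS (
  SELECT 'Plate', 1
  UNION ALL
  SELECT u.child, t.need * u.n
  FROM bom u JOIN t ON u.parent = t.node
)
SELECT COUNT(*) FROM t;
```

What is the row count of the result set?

5

Base: (Plate, need=1).
Iteration 1: components of {Plate} -> Panel = 1*3 = 3, Seal = 1*3 = 3.
Iteration 2: components of {Panel,Seal} -> Gear = 3*2 = 6, Motor = 3*2 = 6.
Iteration 3: no further components; recursion stops.
Total rows emitted: 5.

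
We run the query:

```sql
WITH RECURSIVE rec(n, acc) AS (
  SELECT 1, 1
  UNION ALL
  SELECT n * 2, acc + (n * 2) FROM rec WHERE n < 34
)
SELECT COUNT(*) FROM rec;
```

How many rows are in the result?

Base: n=1, acc=1.
Iteration 1: 1 < 34 holds -> n = 1 * 2 = 2, acc = 1 + 2 = 3.
Iteration 2: 2 < 34 holds -> n = 2 * 2 = 4, acc = 3 + 4 = 7.
Iteration 3: 4 < 34 holds -> n = 4 * 2 = 8, acc = 7 + 8 = 15.
Iteration 4: 8 < 34 holds -> n = 8 * 2 = 16, acc = 15 + 16 = 31.
Iteration 5: 16 < 34 holds -> n = 16 * 2 = 32, acc = 31 + 32 = 63.
Iteration 6: 32 < 34 holds -> n = 32 * 2 = 64, acc = 63 + 64 = 127.
Iteration 7: 64 < 34 fails; recursion stops.
Total rows emitted: 7.

7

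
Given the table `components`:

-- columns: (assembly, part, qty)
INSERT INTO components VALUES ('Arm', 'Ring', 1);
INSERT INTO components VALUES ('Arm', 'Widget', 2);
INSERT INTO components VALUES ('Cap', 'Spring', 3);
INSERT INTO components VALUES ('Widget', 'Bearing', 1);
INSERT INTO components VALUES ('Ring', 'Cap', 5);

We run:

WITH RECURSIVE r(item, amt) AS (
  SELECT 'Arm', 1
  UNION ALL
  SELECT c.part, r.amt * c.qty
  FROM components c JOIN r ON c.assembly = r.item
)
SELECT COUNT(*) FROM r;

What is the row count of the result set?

6

Base: (Arm, amt=1).
Iteration 1: components of {Arm} -> Ring = 1*1 = 1, Widget = 1*2 = 2.
Iteration 2: components of {Ring,Widget} -> Bearing = 2*1 = 2, Cap = 1*5 = 5.
Iteration 3: components of {Bearing,Cap} -> Spring = 5*3 = 15.
Iteration 4: no further components; recursion stops.
Total rows emitted: 6.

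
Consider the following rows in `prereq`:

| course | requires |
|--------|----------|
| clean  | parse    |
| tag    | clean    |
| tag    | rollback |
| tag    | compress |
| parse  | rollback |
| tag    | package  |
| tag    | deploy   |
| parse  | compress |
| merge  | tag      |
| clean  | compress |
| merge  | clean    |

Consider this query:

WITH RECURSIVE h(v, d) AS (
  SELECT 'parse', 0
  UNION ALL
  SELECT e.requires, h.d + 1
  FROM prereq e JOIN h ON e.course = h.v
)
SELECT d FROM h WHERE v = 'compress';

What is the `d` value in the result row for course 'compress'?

Base: (parse, d=0).
Iteration 1: edges from {parse} -> (compress, d=1), (rollback, d=1).
Iteration 2: no outgoing edges from {compress,rollback}; recursion stops.

1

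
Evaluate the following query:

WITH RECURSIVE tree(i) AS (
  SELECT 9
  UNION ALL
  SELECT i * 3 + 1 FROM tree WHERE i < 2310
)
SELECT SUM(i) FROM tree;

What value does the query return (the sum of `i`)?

Base: i=9.
Iteration 1: 9 < 2310 holds -> i = 9 * 3 + 1 = 28.
Iteration 2: 28 < 2310 holds -> i = 28 * 3 + 1 = 85.
Iteration 3: 85 < 2310 holds -> i = 85 * 3 + 1 = 256.
Iteration 4: 256 < 2310 holds -> i = 256 * 3 + 1 = 769.
Iteration 5: 769 < 2310 holds -> i = 769 * 3 + 1 = 2308.
Iteration 6: 2308 < 2310 holds -> i = 2308 * 3 + 1 = 6925.
Iteration 7: 6925 < 2310 fails; recursion stops.
SUM(i) = 9 + 28 + 85 + 256 + 769 + 2308 + 6925 = 10380.

10380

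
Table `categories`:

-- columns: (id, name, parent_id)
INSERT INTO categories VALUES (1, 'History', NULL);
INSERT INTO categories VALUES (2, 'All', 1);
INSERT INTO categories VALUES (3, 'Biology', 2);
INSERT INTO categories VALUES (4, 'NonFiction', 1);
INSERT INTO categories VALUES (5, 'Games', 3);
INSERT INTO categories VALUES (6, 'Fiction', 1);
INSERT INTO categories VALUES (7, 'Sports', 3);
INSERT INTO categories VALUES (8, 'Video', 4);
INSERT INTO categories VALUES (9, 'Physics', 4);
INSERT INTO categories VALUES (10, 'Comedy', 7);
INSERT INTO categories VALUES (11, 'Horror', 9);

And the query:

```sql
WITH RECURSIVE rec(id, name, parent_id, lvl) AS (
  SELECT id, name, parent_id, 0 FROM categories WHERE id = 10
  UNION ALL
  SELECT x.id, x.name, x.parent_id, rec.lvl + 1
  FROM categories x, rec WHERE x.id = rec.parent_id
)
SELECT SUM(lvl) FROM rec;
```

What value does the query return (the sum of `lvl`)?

Base: id=10 (Comedy), parent_id=7, lvl 0.
Iteration 1: join on id=7 -> Sports (id 7, parent_id=3, lvl 1).
Iteration 2: join on id=3 -> Biology (id 3, parent_id=2, lvl 2).
Iteration 3: join on id=2 -> All (id 2, parent_id=1, lvl 3).
Iteration 4: join on id=1 -> History (id 1, parent_id=NULL, lvl 4).
Iteration 5: parent_id is NULL; no match; recursion stops.
SUM(lvl) = 0 + 1 + 2 + 3 + 4 = 10.

10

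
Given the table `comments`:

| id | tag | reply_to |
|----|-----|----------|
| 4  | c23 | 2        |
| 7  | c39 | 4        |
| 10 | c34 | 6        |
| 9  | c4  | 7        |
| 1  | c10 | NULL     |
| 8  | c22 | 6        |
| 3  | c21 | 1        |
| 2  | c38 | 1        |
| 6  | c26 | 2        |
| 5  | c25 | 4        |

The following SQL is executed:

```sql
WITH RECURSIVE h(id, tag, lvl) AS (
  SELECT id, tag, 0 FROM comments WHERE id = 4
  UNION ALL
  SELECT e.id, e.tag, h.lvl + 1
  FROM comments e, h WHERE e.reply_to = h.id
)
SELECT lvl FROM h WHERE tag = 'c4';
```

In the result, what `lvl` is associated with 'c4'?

Base: id=4 (c23) at lvl 0.
Iteration 1: rows with reply_to in {4} -> c25 (id 5, lvl 1), c39 (id 7, lvl 1).
Iteration 2: rows with reply_to in {5,7} -> c4 (id 9, lvl 2).
Iteration 3: no rows with reply_to in {9}; recursion stops.

2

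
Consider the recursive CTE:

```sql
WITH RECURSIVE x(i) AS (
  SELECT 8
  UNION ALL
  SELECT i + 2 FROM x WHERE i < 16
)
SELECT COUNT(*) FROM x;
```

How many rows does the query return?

Base: i=8.
Iteration 1: 8 < 16 holds -> i = 8 + 2 = 10.
Iteration 2: 10 < 16 holds -> i = 10 + 2 = 12.
Iteration 3: 12 < 16 holds -> i = 12 + 2 = 14.
Iteration 4: 14 < 16 holds -> i = 14 + 2 = 16.
Iteration 5: 16 < 16 fails; recursion stops.
Total rows emitted: 5.

5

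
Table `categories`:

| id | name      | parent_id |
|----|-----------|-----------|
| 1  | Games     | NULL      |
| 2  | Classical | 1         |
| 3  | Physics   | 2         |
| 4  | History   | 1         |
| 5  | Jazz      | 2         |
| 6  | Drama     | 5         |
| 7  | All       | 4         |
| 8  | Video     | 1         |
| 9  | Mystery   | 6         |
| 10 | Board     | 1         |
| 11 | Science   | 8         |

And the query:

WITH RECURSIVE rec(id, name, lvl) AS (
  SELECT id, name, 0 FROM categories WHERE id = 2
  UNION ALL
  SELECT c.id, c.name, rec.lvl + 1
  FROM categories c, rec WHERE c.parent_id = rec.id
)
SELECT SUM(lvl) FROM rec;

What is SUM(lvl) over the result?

Base: id=2 (Classical) at lvl 0.
Iteration 1: rows with parent_id in {2} -> Physics (id 3, lvl 1), Jazz (id 5, lvl 1).
Iteration 2: rows with parent_id in {3,5} -> Drama (id 6, lvl 2).
Iteration 3: rows with parent_id in {6} -> Mystery (id 9, lvl 3).
Iteration 4: no rows with parent_id in {9}; recursion stops.
SUM(lvl) = 0 + 1 + 1 + 2 + 3 = 7.

7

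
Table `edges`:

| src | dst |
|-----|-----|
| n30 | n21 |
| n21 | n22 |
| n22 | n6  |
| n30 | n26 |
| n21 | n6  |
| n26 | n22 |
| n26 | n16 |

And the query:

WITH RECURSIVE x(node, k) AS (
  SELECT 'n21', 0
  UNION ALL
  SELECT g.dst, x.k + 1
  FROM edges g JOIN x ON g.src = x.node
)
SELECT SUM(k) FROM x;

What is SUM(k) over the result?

4

Base: (n21, k=0).
Iteration 1: edges from {n21} -> (n22, k=1), (n6, k=1).
Iteration 2: edges from {n22,n6} -> (n6, k=2).
Iteration 3: no outgoing edges from {n6}; recursion stops.
SUM(k) = 0 + 1 + 1 + 2 = 4.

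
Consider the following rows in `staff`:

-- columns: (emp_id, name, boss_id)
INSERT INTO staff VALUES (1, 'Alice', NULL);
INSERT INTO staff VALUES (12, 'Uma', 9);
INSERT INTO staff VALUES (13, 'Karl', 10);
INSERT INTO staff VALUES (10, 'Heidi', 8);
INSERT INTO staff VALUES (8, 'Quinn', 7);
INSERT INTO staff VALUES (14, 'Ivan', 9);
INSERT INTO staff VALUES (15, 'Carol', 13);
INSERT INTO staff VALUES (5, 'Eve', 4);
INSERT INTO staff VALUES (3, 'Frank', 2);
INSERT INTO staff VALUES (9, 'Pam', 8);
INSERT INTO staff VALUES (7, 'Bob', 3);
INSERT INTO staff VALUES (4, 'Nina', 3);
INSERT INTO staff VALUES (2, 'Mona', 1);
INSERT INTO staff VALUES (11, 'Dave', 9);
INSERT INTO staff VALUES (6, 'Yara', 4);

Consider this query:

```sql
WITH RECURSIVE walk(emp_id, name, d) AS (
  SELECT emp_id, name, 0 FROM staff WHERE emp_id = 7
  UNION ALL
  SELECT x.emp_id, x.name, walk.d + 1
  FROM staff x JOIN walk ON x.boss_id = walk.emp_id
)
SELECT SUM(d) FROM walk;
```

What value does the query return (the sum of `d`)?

Base: emp_id=7 (Bob) at d 0.
Iteration 1: rows with boss_id in {7} -> Quinn (id 8, d 1).
Iteration 2: rows with boss_id in {8} -> Pam (id 9, d 2), Heidi (id 10, d 2).
Iteration 3: rows with boss_id in {9,10} -> Dave (id 11, d 3), Uma (id 12, d 3), Karl (id 13, d 3), Ivan (id 14, d 3).
Iteration 4: rows with boss_id in {11,12,13,14} -> Carol (id 15, d 4).
Iteration 5: no rows with boss_id in {15}; recursion stops.
SUM(d) = 0 + 1 + 2 + 2 + 3 + 3 + 3 + 3 + 4 = 21.

21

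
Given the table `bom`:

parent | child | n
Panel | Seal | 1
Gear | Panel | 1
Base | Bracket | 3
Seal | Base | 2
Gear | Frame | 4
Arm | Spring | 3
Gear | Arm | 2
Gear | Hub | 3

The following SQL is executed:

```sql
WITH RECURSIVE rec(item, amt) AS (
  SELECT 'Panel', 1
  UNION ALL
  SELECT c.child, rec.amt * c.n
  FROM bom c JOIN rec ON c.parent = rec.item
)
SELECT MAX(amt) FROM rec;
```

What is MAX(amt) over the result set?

6

Base: (Panel, amt=1).
Iteration 1: components of {Panel} -> Seal = 1*1 = 1.
Iteration 2: components of {Seal} -> Base = 1*2 = 2.
Iteration 3: components of {Base} -> Bracket = 2*3 = 6.
Iteration 4: no further components; recursion stops.
amt values: 1, 1, 2, 6; the maximum is 6.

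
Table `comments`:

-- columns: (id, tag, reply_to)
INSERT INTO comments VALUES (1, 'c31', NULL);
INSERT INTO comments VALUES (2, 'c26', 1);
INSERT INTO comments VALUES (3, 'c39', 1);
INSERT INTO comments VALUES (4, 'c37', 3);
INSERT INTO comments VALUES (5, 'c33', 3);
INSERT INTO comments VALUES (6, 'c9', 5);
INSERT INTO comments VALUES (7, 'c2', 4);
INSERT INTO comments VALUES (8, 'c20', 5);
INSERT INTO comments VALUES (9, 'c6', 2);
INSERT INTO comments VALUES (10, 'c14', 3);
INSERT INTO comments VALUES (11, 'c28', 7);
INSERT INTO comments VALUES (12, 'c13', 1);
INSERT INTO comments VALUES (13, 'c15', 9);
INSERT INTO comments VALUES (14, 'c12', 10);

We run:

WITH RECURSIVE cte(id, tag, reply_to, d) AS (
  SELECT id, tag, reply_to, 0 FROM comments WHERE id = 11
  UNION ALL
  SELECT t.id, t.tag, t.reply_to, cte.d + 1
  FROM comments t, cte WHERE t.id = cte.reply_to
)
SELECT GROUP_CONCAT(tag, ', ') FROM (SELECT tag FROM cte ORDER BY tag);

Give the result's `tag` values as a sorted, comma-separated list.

Base: id=11 (c28), reply_to=7, d 0.
Iteration 1: join on id=7 -> c2 (id 7, reply_to=4, d 1).
Iteration 2: join on id=4 -> c37 (id 4, reply_to=3, d 2).
Iteration 3: join on id=3 -> c39 (id 3, reply_to=1, d 3).
Iteration 4: join on id=1 -> c31 (id 1, reply_to=NULL, d 4).
Iteration 5: reply_to is NULL; no match; recursion stops.

c2, c28, c31, c37, c39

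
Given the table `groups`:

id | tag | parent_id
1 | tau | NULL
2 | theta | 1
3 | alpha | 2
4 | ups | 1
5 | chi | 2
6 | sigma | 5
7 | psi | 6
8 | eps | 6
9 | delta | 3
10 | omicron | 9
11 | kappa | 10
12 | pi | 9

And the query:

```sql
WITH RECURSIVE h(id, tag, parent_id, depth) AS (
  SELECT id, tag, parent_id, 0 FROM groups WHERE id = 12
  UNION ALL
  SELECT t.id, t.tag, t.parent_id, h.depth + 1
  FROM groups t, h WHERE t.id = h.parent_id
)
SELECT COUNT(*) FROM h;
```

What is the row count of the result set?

5

Base: id=12 (pi), parent_id=9, depth 0.
Iteration 1: join on id=9 -> delta (id 9, parent_id=3, depth 1).
Iteration 2: join on id=3 -> alpha (id 3, parent_id=2, depth 2).
Iteration 3: join on id=2 -> theta (id 2, parent_id=1, depth 3).
Iteration 4: join on id=1 -> tau (id 1, parent_id=NULL, depth 4).
Iteration 5: parent_id is NULL; no match; recursion stops.
Total rows emitted: 5.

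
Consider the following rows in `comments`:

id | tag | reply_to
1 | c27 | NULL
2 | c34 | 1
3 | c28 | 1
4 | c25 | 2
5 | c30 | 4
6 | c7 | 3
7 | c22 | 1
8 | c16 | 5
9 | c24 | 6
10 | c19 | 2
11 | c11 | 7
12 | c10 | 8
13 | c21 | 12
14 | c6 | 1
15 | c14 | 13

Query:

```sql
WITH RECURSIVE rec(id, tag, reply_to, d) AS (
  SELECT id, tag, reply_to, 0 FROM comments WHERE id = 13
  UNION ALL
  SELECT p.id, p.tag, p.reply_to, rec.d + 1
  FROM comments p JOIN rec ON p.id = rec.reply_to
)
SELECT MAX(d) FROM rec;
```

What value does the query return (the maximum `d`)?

6

Base: id=13 (c21), reply_to=12, d 0.
Iteration 1: join on id=12 -> c10 (id 12, reply_to=8, d 1).
Iteration 2: join on id=8 -> c16 (id 8, reply_to=5, d 2).
Iteration 3: join on id=5 -> c30 (id 5, reply_to=4, d 3).
Iteration 4: join on id=4 -> c25 (id 4, reply_to=2, d 4).
Iteration 5: join on id=2 -> c34 (id 2, reply_to=1, d 5).
Iteration 6: join on id=1 -> c27 (id 1, reply_to=NULL, d 6).
Iteration 7: reply_to is NULL; no match; recursion stops.
d values: 0, 1, 2, 3, 4, 5, 6; the maximum is 6.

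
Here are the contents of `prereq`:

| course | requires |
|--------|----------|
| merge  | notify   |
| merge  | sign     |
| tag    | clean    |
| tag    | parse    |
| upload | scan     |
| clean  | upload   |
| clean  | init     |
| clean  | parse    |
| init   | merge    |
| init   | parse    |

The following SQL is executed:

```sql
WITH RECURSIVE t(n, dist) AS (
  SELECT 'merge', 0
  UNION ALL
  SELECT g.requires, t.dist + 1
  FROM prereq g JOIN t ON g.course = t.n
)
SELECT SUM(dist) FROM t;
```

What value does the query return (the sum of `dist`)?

Base: (merge, dist=0).
Iteration 1: edges from {merge} -> (notify, dist=1), (sign, dist=1).
Iteration 2: no outgoing edges from {notify,sign}; recursion stops.
SUM(dist) = 0 + 1 + 1 = 2.

2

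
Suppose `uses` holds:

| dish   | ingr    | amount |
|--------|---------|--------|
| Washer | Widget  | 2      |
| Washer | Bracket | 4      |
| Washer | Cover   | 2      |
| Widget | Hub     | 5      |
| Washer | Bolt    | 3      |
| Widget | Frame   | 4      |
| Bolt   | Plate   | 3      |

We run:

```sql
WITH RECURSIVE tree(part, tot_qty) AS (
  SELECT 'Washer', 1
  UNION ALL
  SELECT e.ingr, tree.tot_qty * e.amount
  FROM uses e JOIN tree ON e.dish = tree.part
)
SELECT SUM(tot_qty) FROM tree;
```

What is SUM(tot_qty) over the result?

39

Base: (Washer, tot_qty=1).
Iteration 1: components of {Washer} -> Bolt = 1*3 = 3, Bracket = 1*4 = 4, Cover = 1*2 = 2, Widget = 1*2 = 2.
Iteration 2: components of {Bolt,Bracket,Cover,Widget} -> Frame = 2*4 = 8, Hub = 2*5 = 10, Plate = 3*3 = 9.
Iteration 3: no further components; recursion stops.
SUM(tot_qty) = 1 + 2 + 4 + 2 + 3 + 10 + 8 + 9 = 39.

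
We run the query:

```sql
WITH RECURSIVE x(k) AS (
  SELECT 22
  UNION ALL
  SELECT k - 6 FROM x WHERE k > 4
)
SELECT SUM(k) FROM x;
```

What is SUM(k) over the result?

52

Base: k=22.
Iteration 1: 22 > 4 holds -> k = 22 - 6 = 16.
Iteration 2: 16 > 4 holds -> k = 16 - 6 = 10.
Iteration 3: 10 > 4 holds -> k = 10 - 6 = 4.
Iteration 4: 4 > 4 fails; recursion stops.
SUM(k) = 22 + 16 + 10 + 4 = 52.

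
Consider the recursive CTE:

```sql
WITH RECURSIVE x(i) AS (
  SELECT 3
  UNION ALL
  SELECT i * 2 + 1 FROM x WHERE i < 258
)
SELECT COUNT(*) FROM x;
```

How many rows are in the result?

Base: i=3.
Iteration 1: 3 < 258 holds -> i = 3 * 2 + 1 = 7.
Iteration 2: 7 < 258 holds -> i = 7 * 2 + 1 = 15.
Iteration 3: 15 < 258 holds -> i = 15 * 2 + 1 = 31.
Iteration 4: 31 < 258 holds -> i = 31 * 2 + 1 = 63.
Iteration 5: 63 < 258 holds -> i = 63 * 2 + 1 = 127.
Iteration 6: 127 < 258 holds -> i = 127 * 2 + 1 = 255.
Iteration 7: 255 < 258 holds -> i = 255 * 2 + 1 = 511.
Iteration 8: 511 < 258 fails; recursion stops.
Total rows emitted: 8.

8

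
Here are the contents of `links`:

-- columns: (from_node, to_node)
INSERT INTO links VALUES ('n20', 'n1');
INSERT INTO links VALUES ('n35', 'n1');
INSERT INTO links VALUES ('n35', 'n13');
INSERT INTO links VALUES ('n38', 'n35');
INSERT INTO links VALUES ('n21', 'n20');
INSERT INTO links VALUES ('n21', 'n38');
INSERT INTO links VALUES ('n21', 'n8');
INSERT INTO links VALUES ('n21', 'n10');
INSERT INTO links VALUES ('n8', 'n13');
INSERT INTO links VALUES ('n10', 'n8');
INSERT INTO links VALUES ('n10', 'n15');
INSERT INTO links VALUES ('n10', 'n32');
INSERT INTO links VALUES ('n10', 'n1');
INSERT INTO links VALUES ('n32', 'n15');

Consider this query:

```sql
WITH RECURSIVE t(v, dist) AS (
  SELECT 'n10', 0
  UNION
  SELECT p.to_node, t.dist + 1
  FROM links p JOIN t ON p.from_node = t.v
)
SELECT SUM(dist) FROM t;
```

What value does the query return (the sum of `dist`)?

8

Base: (n10, dist=0).
Iteration 1: edges from {n10} -> (n1, dist=1), (n15, dist=1), (n32, dist=1), (n8, dist=1).
Iteration 2: edges from {n1,n15,n32,n8} -> (n13, dist=2), (n15, dist=2).
Iteration 3: no outgoing edges from {n13,n15}; recursion stops.
SUM(dist) = 0 + 1 + 1 + 1 + 1 + 2 + 2 = 8.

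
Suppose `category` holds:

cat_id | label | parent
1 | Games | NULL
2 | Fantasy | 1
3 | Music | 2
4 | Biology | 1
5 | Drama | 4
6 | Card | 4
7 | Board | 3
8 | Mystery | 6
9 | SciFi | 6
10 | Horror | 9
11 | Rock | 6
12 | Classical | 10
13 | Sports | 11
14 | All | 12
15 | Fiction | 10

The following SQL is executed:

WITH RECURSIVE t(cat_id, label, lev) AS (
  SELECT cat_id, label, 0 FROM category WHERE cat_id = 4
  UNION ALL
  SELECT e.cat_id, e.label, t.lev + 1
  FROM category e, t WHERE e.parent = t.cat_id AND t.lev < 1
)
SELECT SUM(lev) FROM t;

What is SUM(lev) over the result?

2

Base: cat_id=4 (Biology) at lev 0.
Iteration 1: rows with parent in {4} -> Drama (id 5, lev 1), Card (id 6, lev 1).
Iteration 2: lev < 1 fails for all current rows; recursion stops.
SUM(lev) = 0 + 1 + 1 = 2.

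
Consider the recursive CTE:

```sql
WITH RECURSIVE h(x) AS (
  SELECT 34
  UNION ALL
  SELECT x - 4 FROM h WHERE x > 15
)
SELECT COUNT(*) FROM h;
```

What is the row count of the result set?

Base: x=34.
Iteration 1: 34 > 15 holds -> x = 34 - 4 = 30.
Iteration 2: 30 > 15 holds -> x = 30 - 4 = 26.
Iteration 3: 26 > 15 holds -> x = 26 - 4 = 22.
Iteration 4: 22 > 15 holds -> x = 22 - 4 = 18.
Iteration 5: 18 > 15 holds -> x = 18 - 4 = 14.
Iteration 6: 14 > 15 fails; recursion stops.
Total rows emitted: 6.

6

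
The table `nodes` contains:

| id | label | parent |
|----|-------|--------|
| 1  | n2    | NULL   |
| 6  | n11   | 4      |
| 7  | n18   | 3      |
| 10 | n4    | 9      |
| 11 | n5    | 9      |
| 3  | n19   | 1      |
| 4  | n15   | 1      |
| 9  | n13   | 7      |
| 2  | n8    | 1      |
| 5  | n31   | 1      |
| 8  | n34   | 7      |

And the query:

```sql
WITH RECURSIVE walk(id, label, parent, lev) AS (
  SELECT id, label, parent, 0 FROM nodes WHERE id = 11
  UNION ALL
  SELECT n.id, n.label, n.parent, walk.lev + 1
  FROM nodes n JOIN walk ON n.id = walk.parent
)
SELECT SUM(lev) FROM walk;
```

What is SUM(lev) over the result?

10

Base: id=11 (n5), parent=9, lev 0.
Iteration 1: join on id=9 -> n13 (id 9, parent=7, lev 1).
Iteration 2: join on id=7 -> n18 (id 7, parent=3, lev 2).
Iteration 3: join on id=3 -> n19 (id 3, parent=1, lev 3).
Iteration 4: join on id=1 -> n2 (id 1, parent=NULL, lev 4).
Iteration 5: parent is NULL; no match; recursion stops.
SUM(lev) = 0 + 1 + 2 + 3 + 4 = 10.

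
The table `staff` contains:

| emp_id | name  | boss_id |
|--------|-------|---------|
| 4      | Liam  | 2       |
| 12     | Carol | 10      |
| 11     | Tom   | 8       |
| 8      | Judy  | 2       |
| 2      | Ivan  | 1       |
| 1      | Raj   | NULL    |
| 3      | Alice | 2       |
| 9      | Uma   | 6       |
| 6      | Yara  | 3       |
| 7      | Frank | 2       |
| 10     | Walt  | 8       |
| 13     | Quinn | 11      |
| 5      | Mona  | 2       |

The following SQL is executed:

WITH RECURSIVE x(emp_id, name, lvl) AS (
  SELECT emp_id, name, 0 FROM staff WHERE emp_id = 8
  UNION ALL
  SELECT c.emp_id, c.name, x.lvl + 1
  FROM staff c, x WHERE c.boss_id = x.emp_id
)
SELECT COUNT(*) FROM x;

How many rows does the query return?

Base: emp_id=8 (Judy) at lvl 0.
Iteration 1: rows with boss_id in {8} -> Walt (id 10, lvl 1), Tom (id 11, lvl 1).
Iteration 2: rows with boss_id in {10,11} -> Carol (id 12, lvl 2), Quinn (id 13, lvl 2).
Iteration 3: no rows with boss_id in {12,13}; recursion stops.
Total rows emitted: 5.

5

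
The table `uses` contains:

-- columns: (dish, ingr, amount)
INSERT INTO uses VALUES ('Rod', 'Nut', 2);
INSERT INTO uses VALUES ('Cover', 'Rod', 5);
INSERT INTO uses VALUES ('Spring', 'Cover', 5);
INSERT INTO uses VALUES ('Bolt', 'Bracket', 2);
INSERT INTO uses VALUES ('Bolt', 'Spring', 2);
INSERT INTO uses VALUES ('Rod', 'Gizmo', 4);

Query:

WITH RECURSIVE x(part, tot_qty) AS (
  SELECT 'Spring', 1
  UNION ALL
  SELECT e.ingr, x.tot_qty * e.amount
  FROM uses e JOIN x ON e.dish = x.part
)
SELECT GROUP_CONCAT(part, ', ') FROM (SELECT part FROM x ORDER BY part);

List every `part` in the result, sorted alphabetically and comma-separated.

Base: (Spring, tot_qty=1).
Iteration 1: components of {Spring} -> Cover = 1*5 = 5.
Iteration 2: components of {Cover} -> Rod = 5*5 = 25.
Iteration 3: components of {Rod} -> Gizmo = 25*4 = 100, Nut = 25*2 = 50.
Iteration 4: no further components; recursion stops.

Cover, Gizmo, Nut, Rod, Spring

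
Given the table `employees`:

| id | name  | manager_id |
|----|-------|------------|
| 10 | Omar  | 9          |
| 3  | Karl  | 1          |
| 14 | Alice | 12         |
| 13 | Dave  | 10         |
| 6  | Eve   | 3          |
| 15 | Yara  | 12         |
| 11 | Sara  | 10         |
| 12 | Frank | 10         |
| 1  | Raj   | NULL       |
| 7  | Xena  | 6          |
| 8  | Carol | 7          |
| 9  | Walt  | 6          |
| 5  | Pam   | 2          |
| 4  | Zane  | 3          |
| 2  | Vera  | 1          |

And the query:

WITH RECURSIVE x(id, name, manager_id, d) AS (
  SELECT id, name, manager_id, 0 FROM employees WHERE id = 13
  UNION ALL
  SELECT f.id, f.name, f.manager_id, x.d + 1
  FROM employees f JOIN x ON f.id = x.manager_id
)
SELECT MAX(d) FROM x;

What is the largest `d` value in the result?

Base: id=13 (Dave), manager_id=10, d 0.
Iteration 1: join on id=10 -> Omar (id 10, manager_id=9, d 1).
Iteration 2: join on id=9 -> Walt (id 9, manager_id=6, d 2).
Iteration 3: join on id=6 -> Eve (id 6, manager_id=3, d 3).
Iteration 4: join on id=3 -> Karl (id 3, manager_id=1, d 4).
Iteration 5: join on id=1 -> Raj (id 1, manager_id=NULL, d 5).
Iteration 6: manager_id is NULL; no match; recursion stops.
d values: 0, 1, 2, 3, 4, 5; the maximum is 5.

5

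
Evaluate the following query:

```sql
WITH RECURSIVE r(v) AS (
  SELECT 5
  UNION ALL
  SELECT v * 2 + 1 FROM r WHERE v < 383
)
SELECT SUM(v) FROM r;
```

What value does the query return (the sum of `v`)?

755

Base: v=5.
Iteration 1: 5 < 383 holds -> v = 5 * 2 + 1 = 11.
Iteration 2: 11 < 383 holds -> v = 11 * 2 + 1 = 23.
Iteration 3: 23 < 383 holds -> v = 23 * 2 + 1 = 47.
Iteration 4: 47 < 383 holds -> v = 47 * 2 + 1 = 95.
Iteration 5: 95 < 383 holds -> v = 95 * 2 + 1 = 191.
Iteration 6: 191 < 383 holds -> v = 191 * 2 + 1 = 383.
Iteration 7: 383 < 383 fails; recursion stops.
SUM(v) = 5 + 11 + 23 + 47 + 95 + 191 + 383 = 755.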